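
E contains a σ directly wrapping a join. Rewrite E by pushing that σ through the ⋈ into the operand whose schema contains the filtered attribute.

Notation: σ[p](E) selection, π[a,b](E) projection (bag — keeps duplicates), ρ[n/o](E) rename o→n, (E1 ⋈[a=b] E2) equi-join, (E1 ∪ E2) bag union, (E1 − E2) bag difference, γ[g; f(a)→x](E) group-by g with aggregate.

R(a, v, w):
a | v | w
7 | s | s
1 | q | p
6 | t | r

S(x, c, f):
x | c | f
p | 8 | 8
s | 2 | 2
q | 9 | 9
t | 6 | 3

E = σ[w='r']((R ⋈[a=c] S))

σ filters on w, owned by the left side.
E' = (σ[w='r'](R) ⋈[a=c] S)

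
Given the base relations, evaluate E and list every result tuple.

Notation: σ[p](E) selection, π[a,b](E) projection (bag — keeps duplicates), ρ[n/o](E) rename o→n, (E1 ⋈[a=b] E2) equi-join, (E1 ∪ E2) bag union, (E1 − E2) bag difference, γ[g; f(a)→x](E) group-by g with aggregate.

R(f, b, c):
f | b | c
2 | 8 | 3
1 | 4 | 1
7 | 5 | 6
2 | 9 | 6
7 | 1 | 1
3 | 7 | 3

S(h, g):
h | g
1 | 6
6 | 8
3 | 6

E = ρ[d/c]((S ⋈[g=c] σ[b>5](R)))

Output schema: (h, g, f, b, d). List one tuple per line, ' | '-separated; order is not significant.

Per-node cardinality:
  S → 3
  R → 6
  σ[b>5](R) → 3
  (S ⋈[g=c] σ[b>5](R)) → 2
  ρ[d/c]((S ⋈[g=c] σ[b>5](R))) → 2

== RESULT ==
h | g | f | b | d
1 | 6 | 2 | 9 | 6
3 | 6 | 2 | 9 | 6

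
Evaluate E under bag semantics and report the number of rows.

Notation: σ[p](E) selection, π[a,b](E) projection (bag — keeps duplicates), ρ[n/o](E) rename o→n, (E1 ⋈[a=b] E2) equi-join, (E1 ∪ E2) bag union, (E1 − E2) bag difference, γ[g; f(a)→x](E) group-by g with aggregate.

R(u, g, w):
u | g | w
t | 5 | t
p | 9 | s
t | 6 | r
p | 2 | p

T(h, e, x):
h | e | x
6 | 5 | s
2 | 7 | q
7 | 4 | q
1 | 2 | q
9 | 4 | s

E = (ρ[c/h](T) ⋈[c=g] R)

Stepwise |·|:
  T → 5
  ρ[c/h](T) → 5
  R → 4
  (ρ[c/h](T) ⋈[c=g] R) → 3

|E| = 3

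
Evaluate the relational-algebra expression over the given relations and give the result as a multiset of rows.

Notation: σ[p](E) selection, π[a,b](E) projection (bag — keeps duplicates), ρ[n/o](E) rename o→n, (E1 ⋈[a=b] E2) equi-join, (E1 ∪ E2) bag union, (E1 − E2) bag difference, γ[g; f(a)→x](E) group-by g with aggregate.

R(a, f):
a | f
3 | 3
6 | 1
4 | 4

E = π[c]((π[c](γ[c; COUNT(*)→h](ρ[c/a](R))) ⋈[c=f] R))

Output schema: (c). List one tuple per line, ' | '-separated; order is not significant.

Row counts bottom-up:
  R → 3
  ρ[c/a](R) → 3
  γ[c; COUNT(*)→h](ρ[c/a](R)) → 3
  π[c](γ[c; COUNT(*)→h](ρ[c/a](R))) → 3
  R → 3
  (π[c](γ[c; COUNT(*)→h](ρ[c/a](R))) ⋈[c=f] R) → 2
  π[c]((π[c](γ[c; COUNT(*)→h](ρ[c/a](R))) ⋈[c=f] R)) → 2

== RESULT ==
c
3
4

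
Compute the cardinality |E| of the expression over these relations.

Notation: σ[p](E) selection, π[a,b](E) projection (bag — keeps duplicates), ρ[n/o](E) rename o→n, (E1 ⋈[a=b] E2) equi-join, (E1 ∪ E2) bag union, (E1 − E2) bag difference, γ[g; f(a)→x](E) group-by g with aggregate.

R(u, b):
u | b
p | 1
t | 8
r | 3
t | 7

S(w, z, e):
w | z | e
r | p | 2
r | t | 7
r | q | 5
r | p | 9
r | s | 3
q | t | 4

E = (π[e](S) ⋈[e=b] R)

Stepwise |·|:
  S → 6
  π[e](S) → 6
  R → 4
  (π[e](S) ⋈[e=b] R) → 2

|E| = 2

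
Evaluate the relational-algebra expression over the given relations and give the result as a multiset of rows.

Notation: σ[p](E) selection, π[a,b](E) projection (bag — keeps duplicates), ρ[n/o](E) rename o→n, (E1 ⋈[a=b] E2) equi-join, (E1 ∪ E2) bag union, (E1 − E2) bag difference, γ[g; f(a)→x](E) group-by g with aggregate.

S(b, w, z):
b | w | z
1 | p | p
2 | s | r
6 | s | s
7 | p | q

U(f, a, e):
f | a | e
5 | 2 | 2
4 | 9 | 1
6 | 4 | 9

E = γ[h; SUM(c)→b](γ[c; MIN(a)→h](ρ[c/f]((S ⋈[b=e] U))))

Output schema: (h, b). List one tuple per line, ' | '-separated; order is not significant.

Subexpression sizes:
  S → 4
  U → 3
  (S ⋈[b=e] U) → 2
  ρ[c/f]((S ⋈[b=e] U)) → 2
  γ[c; MIN(a)→h](ρ[c/f]((S ⋈[b=e] U))) → 2
  γ[h; SUM(c)→b](γ[c; MIN(a)→h](ρ[c/f]((S ⋈[b=e] U)))) → 2

== RESULT ==
h | b
2 | 5
9 | 4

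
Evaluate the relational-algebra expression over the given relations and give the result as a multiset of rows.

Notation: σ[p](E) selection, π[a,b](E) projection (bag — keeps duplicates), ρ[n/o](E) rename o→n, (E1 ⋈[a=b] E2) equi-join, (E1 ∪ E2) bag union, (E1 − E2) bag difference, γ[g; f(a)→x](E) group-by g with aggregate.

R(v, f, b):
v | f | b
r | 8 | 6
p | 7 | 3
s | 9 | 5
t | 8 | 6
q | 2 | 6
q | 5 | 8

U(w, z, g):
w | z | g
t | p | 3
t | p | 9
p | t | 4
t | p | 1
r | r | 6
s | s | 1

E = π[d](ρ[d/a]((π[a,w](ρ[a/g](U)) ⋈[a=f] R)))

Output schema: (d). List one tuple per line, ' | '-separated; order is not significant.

Stepwise |·|:
  U → 6
  ρ[a/g](U) → 6
  π[a,w](ρ[a/g](U)) → 6
  R → 6
  (π[a,w](ρ[a/g](U)) ⋈[a=f] R) → 1
  ρ[d/a]((π[a,w](ρ[a/g](U)) ⋈[a=f] R)) → 1
  π[d](ρ[d/a]((π[a,w](ρ[a/g](U)) ⋈[a=f] R))) → 1

== RESULT ==
d
9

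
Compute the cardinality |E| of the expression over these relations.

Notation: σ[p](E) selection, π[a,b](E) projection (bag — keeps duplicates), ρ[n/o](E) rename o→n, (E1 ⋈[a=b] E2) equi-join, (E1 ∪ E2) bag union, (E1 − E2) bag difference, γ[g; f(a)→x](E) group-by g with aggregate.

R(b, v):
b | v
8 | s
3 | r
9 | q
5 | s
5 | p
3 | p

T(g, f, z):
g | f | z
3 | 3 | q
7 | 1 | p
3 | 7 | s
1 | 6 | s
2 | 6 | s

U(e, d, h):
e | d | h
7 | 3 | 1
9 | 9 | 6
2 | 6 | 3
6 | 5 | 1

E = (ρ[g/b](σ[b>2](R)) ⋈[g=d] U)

Stepwise |·|:
  R → 6
  σ[b>2](R) → 6
  ρ[g/b](σ[b>2](R)) → 6
  U → 4
  (ρ[g/b](σ[b>2](R)) ⋈[g=d] U) → 5

|E| = 5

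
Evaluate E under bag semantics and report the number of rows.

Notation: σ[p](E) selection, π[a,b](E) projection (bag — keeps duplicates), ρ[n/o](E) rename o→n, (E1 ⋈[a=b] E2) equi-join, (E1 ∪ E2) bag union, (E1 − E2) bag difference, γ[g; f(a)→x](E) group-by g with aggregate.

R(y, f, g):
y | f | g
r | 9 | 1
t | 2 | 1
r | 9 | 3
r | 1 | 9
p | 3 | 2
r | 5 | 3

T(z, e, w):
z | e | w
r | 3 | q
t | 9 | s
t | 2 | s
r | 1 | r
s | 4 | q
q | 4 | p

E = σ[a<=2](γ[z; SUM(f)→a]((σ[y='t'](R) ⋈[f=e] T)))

Subexpression sizes:
  R → 6
  σ[y='t'](R) → 1
  T → 6
  (σ[y='t'](R) ⋈[f=e] T) → 1
  γ[z; SUM(f)→a]((σ[y='t'](R) ⋈[f=e] T)) → 1
  σ[a<=2](γ[z; SUM(f)→a]((σ[y='t'](R) ⋈[f=e] T))) → 1

|E| = 1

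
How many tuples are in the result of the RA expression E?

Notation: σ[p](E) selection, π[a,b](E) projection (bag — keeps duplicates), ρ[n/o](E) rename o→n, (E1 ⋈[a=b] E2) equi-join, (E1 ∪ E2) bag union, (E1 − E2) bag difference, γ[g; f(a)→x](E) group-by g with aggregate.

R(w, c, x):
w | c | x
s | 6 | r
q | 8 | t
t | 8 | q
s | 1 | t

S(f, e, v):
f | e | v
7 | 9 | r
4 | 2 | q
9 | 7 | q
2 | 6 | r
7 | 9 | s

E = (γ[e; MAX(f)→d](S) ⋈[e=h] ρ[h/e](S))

Subexpression sizes:
  S → 5
  γ[e; MAX(f)→d](S) → 4
  S → 5
  ρ[h/e](S) → 5
  (γ[e; MAX(f)→d](S) ⋈[e=h] ρ[h/e](S)) → 5

|E| = 5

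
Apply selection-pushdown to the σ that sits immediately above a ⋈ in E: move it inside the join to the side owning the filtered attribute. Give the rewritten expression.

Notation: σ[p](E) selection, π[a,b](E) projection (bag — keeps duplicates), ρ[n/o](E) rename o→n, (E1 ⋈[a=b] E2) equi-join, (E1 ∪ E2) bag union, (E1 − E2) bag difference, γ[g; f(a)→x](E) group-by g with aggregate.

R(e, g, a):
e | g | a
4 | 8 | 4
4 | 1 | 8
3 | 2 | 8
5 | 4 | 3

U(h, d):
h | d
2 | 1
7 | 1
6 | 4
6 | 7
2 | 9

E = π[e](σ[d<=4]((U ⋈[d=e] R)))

σ filters on d, owned by the left side.
E' = π[e]((σ[d<=4](U) ⋈[d=e] R))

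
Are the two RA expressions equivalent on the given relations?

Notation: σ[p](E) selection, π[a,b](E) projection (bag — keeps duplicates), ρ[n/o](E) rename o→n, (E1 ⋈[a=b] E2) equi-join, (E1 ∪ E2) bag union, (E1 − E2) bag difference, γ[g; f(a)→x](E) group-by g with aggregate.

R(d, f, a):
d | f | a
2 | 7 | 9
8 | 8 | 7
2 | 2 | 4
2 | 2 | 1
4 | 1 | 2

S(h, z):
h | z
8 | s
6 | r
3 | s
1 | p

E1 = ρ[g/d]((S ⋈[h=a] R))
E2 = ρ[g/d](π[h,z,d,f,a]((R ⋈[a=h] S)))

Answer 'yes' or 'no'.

E1 per-node cardinality:
  S → 4
  R → 5
  (S ⋈[h=a] R) → 1
  ρ[g/d]((S ⋈[h=a] R)) → 1
E2 per-node cardinality:
  R → 5
  S → 4
  (R ⋈[a=h] S) → 1
  π[h,z,d,f,a]((R ⋈[a=h] S)) → 1
  ρ[g/d](π[h,z,d,f,a]((R ⋈[a=h] S))) → 1

E1 and E2 produce the same multiset:
h | z | g | f | a
1 | p | 2 | 2 | 1

yes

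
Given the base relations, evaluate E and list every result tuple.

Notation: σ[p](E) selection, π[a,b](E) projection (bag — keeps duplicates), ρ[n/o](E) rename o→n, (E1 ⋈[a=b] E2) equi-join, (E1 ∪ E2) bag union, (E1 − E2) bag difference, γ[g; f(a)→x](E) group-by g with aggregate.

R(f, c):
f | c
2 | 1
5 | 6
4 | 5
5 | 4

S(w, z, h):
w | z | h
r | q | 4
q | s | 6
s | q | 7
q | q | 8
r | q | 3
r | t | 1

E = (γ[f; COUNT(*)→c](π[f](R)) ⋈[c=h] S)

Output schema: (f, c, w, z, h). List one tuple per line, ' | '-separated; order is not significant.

Stepwise |·|:
  R → 4
  π[f](R) → 4
  γ[f; COUNT(*)→c](π[f](R)) → 3
  S → 6
  (γ[f; COUNT(*)→c](π[f](R)) ⋈[c=h] S) → 2

== RESULT ==
f | c | w | z | h
2 | 1 | r | t | 1
4 | 1 | r | t | 1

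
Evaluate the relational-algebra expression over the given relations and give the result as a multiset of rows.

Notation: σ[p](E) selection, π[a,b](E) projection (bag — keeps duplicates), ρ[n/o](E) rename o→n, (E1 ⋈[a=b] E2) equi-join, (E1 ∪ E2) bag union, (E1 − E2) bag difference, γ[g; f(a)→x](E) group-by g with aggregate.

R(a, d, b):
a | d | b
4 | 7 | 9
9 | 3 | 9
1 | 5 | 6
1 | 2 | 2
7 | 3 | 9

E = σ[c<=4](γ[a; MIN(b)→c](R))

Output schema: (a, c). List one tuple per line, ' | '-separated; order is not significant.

Row counts bottom-up:
  R → 5
  γ[a; MIN(b)→c](R) → 4
  σ[c<=4](γ[a; MIN(b)→c](R)) → 1

== RESULT ==
a | c
1 | 2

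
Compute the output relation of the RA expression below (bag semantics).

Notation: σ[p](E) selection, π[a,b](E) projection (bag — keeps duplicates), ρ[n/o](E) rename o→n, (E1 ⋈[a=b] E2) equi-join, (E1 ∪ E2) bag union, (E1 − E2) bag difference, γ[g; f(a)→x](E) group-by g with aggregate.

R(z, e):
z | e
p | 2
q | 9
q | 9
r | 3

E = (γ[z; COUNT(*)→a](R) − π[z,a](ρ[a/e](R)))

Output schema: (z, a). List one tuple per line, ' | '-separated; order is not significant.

Subexpression sizes:
  R → 4
  γ[z; COUNT(*)→a](R) → 3
  R → 4
  ρ[a/e](R) → 4
  π[z,a](ρ[a/e](R)) → 4
  (γ[z; COUNT(*)→a](R) − π[z,a](ρ[a/e](R))) → 3

== RESULT ==
z | a
p | 1
q | 2
r | 1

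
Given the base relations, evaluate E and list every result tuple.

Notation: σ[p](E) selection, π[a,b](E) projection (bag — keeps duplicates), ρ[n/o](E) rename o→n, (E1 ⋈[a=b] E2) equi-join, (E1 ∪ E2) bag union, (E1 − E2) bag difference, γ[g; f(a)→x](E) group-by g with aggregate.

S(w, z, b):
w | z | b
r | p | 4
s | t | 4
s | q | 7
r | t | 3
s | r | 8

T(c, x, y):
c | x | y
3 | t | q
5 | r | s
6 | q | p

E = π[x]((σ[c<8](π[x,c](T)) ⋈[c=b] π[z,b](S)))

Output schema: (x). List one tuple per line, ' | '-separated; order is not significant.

Per-node cardinality:
  T → 3
  π[x,c](T) → 3
  σ[c<8](π[x,c](T)) → 3
  S → 5
  π[z,b](S) → 5
  (σ[c<8](π[x,c](T)) ⋈[c=b] π[z,b](S)) → 1
  π[x]((σ[c<8](π[x,c](T)) ⋈[c=b] π[z,b](S))) → 1

== RESULT ==
x
t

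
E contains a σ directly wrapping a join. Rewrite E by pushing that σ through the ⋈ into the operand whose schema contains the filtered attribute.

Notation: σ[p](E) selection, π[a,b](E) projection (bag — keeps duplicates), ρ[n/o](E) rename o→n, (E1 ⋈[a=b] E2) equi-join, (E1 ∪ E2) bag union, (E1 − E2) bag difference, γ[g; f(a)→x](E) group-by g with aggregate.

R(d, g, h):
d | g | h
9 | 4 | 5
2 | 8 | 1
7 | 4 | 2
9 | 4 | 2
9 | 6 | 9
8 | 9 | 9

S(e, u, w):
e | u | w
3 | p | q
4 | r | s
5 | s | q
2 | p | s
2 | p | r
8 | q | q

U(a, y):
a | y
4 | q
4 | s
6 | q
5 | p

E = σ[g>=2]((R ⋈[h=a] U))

σ filters on g, owned by the left side.
E' = (σ[g>=2](R) ⋈[h=a] U)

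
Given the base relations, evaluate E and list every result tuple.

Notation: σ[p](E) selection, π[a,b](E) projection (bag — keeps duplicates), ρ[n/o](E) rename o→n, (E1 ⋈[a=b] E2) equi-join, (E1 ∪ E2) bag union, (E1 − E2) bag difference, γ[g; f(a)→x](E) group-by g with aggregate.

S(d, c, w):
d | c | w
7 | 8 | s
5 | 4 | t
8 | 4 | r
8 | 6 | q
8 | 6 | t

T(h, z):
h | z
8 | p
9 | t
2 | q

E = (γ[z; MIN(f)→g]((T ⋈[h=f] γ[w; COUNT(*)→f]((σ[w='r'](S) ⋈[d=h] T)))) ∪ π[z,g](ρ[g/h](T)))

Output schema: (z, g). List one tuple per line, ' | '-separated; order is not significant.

Stepwise |·|:
  T → 3
  S → 5
  σ[w='r'](S) → 1
  T → 3
  (σ[w='r'](S) ⋈[d=h] T) → 1
  γ[w; COUNT(*)→f]((σ[w='r'](S) ⋈[d=h] T)) → 1
  (T ⋈[h=f] γ[w; COUNT(*)→f]((σ[w='r'](S) ⋈[d=h] T))) → 0
  γ[z; MIN(f)→g]((T ⋈[h=f] γ[w; COUNT(*)→f]((σ[w='r'](S) ⋈[d=h] T)))) → 0
  T → 3
  ρ[g/h](T) → 3
  π[z,g](ρ[g/h](T)) → 3
  (γ[z; MIN(f)→g]((T ⋈[h=f] γ[w; COUNT(*)→f]((σ[w='r'](S) ⋈[d=h] T)))) ∪ π[z,g](ρ[g/h](T))) → 3

== RESULT ==
z | g
p | 8
q | 2
t | 9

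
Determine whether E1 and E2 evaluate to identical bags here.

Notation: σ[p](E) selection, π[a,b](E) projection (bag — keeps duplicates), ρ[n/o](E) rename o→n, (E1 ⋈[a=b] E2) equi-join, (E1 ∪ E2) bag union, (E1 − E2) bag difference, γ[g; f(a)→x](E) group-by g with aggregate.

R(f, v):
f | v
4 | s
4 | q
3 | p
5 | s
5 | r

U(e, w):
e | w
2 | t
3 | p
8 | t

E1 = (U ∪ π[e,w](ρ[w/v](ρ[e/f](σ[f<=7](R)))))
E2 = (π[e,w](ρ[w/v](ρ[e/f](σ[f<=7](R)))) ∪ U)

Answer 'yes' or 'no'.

E1 per-node cardinality:
  U → 3
  R → 5
  σ[f<=7](R) → 5
  ρ[e/f](σ[f<=7](R)) → 5
  ρ[w/v](ρ[e/f](σ[f<=7](R))) → 5
  π[e,w](ρ[w/v](ρ[e/f](σ[f<=7](R)))) → 5
  (U ∪ π[e,w](ρ[w/v](ρ[e/f](σ[f<=7](R))))) → 8
E2 per-node cardinality:
  R → 5
  σ[f<=7](R) → 5
  ρ[e/f](σ[f<=7](R)) → 5
  ρ[w/v](ρ[e/f](σ[f<=7](R))) → 5
  π[e,w](ρ[w/v](ρ[e/f](σ[f<=7](R)))) → 5
  U → 3
  (π[e,w](ρ[w/v](ρ[e/f](σ[f<=7](R)))) ∪ U) → 8

E1 and E2 produce the same multiset:
e | w
2 | t
3 | p
3 | p
4 | q
4 | s
5 | r
5 | s
8 | t

yes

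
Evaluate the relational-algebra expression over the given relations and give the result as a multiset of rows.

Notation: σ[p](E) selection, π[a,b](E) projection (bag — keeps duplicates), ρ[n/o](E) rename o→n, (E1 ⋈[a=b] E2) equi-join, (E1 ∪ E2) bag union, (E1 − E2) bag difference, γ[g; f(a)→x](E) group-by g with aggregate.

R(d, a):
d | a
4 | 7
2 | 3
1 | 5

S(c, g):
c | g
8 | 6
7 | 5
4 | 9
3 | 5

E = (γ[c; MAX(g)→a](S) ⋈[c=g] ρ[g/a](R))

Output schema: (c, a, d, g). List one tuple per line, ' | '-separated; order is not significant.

Row counts bottom-up:
  S → 4
  γ[c; MAX(g)→a](S) → 4
  R → 3
  ρ[g/a](R) → 3
  (γ[c; MAX(g)→a](S) ⋈[c=g] ρ[g/a](R)) → 2

== RESULT ==
c | a | d | g
3 | 5 | 2 | 3
7 | 5 | 4 | 7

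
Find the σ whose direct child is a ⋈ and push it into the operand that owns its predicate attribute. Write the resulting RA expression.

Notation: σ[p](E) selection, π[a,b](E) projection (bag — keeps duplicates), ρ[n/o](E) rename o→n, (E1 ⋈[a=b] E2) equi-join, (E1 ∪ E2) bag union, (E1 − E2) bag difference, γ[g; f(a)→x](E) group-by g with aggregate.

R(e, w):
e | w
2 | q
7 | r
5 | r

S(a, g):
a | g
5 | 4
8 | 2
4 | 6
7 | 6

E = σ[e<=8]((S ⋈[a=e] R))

σ filters on e, owned by the right side.
E' = (S ⋈[a=e] σ[e<=8](R))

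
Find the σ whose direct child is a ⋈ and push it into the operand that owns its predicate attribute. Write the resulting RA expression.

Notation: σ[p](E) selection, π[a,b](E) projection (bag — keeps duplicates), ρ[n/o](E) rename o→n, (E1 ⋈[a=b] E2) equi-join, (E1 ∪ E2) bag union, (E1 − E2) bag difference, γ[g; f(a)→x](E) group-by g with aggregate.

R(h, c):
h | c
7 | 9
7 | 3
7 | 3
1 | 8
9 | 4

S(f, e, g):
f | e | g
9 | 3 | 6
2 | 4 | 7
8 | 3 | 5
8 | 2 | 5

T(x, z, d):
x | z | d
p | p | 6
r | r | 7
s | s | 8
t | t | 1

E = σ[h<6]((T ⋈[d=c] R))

σ filters on h, owned by the right side.
E' = (T ⋈[d=c] σ[h<6](R))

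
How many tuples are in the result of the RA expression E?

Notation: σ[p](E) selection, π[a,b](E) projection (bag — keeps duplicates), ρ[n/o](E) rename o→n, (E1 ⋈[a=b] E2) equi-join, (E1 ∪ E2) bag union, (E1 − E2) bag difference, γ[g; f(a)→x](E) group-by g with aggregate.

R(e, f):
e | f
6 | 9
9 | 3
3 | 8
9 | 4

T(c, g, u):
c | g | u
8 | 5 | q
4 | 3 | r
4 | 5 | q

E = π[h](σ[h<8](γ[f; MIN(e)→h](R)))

Row counts bottom-up:
  R → 4
  γ[f; MIN(e)→h](R) → 4
  σ[h<8](γ[f; MIN(e)→h](R)) → 2
  π[h](σ[h<8](γ[f; MIN(e)→h](R))) → 2

|E| = 2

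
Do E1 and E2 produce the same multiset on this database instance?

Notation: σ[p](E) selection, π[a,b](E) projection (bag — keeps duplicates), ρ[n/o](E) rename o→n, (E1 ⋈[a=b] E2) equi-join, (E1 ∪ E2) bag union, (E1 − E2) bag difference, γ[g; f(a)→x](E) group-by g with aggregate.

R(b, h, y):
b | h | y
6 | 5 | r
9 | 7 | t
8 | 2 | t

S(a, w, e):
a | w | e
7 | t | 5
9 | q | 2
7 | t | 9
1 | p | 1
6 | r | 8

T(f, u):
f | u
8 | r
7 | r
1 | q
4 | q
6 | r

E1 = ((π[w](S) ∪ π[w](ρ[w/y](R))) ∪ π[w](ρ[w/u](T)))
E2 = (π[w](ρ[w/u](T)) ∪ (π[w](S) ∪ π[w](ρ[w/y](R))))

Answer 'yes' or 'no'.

E1 stepwise |·|:
  S → 5
  π[w](S) → 5
  R → 3
  ρ[w/y](R) → 3
  π[w](ρ[w/y](R)) → 3
  (π[w](S) ∪ π[w](ρ[w/y](R))) → 8
  T → 5
  ρ[w/u](T) → 5
  π[w](ρ[w/u](T)) → 5
  ((π[w](S) ∪ π[w](ρ[w/y](R))) ∪ π[w](ρ[w/u](T))) → 13
E2 stepwise |·|:
  T → 5
  ρ[w/u](T) → 5
  π[w](ρ[w/u](T)) → 5
  S → 5
  π[w](S) → 5
  R → 3
  ρ[w/y](R) → 3
  π[w](ρ[w/y](R)) → 3
  (π[w](S) ∪ π[w](ρ[w/y](R))) → 8
  (π[w](ρ[w/u](T)) ∪ (π[w](S) ∪ π[w](ρ[w/y](R)))) → 13

E1 and E2 produce the same multiset:
w
p
q
q
q
r
r
r
r
r
t
t
t
t

yes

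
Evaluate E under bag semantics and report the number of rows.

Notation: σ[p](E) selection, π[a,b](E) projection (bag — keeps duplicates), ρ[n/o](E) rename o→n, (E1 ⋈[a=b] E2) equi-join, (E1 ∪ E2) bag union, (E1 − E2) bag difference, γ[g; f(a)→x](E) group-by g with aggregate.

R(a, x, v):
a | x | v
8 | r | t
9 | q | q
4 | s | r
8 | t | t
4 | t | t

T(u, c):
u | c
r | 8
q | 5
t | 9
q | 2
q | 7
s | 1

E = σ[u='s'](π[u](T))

Per-node cardinality:
  T → 6
  π[u](T) → 6
  σ[u='s'](π[u](T)) → 1

|E| = 1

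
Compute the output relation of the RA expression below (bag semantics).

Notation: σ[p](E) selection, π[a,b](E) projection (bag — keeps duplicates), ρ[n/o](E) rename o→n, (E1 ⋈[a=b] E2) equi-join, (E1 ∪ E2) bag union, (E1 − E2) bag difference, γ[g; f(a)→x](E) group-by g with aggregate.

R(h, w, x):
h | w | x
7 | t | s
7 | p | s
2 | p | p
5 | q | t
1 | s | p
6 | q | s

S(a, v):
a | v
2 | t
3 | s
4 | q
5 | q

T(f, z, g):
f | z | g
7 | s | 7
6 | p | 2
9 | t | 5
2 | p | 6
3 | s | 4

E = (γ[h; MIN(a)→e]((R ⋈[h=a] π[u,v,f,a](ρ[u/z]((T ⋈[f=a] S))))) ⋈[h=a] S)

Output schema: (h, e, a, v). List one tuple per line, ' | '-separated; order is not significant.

Stepwise |·|:
  R → 6
  T → 5
  S → 4
  (T ⋈[f=a] S) → 2
  ρ[u/z]((T ⋈[f=a] S)) → 2
  π[u,v,f,a](ρ[u/z]((T ⋈[f=a] S))) → 2
  (R ⋈[h=a] π[u,v,f,a](ρ[u/z]((T ⋈[f=a] S)))) → 1
  γ[h; MIN(a)→e]((R ⋈[h=a] π[u,v,f,a](ρ[u/z]((T ⋈[f=a] S))))) → 1
  S → 4
  (γ[h; MIN(a)→e]((R ⋈[h=a] π[u,v,f,a](ρ[u/z]((T ⋈[f=a] S))))) ⋈[h=a] S) → 1

== RESULT ==
h | e | a | v
2 | 2 | 2 | t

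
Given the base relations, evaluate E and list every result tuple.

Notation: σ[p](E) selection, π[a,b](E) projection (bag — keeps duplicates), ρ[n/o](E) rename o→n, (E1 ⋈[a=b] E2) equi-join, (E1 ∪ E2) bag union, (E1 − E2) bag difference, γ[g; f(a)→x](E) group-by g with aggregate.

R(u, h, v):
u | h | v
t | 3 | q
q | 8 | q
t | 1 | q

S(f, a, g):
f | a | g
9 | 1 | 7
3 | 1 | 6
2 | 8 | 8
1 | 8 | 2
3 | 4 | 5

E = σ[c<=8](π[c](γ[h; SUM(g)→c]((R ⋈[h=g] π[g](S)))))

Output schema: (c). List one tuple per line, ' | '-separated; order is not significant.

Per-node cardinality:
  R → 3
  S → 5
  π[g](S) → 5
  (R ⋈[h=g] π[g](S)) → 1
  γ[h; SUM(g)→c]((R ⋈[h=g] π[g](S))) → 1
  π[c](γ[h; SUM(g)→c]((R ⋈[h=g] π[g](S)))) → 1
  σ[c<=8](π[c](γ[h; SUM(g)→c]((R ⋈[h=g] π[g](S))))) → 1

== RESULT ==
c
8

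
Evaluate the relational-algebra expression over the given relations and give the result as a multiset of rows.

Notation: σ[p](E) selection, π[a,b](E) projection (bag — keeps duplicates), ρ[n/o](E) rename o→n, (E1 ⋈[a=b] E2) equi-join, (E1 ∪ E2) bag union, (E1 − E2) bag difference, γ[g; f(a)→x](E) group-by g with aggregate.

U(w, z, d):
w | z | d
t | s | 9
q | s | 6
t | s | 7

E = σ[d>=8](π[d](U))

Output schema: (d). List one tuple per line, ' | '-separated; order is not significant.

Subexpression sizes:
  U → 3
  π[d](U) → 3
  σ[d>=8](π[d](U)) → 1

== RESULT ==
d
9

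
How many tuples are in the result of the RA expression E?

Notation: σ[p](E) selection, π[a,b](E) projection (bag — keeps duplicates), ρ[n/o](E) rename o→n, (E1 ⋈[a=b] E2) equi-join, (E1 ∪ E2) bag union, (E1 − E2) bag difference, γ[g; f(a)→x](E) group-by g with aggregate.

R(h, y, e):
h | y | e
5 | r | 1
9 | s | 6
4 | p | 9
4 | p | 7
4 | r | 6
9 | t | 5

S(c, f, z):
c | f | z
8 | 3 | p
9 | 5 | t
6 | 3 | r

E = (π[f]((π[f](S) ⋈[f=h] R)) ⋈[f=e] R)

Stepwise |·|:
  S → 3
  π[f](S) → 3
  R → 6
  (π[f](S) ⋈[f=h] R) → 1
  π[f]((π[f](S) ⋈[f=h] R)) → 1
  R → 6
  (π[f]((π[f](S) ⋈[f=h] R)) ⋈[f=e] R) → 1

|E| = 1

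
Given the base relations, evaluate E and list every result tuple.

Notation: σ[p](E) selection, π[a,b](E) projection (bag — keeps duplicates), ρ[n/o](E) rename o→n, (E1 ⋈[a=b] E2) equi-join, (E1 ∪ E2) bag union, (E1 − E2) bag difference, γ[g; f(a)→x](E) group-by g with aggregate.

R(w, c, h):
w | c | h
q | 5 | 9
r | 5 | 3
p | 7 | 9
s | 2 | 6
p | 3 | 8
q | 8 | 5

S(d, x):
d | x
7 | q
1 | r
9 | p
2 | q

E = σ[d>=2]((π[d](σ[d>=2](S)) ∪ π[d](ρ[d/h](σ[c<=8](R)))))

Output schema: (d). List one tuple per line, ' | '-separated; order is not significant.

Row counts bottom-up:
  S → 4
  σ[d>=2](S) → 3
  π[d](σ[d>=2](S)) → 3
  R → 6
  σ[c<=8](R) → 6
  ρ[d/h](σ[c<=8](R)) → 6
  π[d](ρ[d/h](σ[c<=8](R))) → 6
  (π[d](σ[d>=2](S)) ∪ π[d](ρ[d/h](σ[c<=8](R)))) → 9
  σ[d>=2]((π[d](σ[d>=2](S)) ∪ π[d](ρ[d/h](σ[c<=8](R))))) → 9

== RESULT ==
d
2
3
5
6
7
8
9
9
9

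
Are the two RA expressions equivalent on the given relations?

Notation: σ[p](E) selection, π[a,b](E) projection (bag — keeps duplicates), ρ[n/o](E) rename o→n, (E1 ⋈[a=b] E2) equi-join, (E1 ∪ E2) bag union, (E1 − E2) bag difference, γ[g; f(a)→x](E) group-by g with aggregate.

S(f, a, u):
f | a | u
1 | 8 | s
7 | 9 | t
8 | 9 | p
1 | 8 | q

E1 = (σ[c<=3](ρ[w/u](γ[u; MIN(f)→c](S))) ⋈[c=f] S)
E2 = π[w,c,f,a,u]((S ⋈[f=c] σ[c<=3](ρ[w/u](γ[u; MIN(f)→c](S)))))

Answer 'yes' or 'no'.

E1 row counts bottom-up:
  S → 4
  γ[u; MIN(f)→c](S) → 4
  ρ[w/u](γ[u; MIN(f)→c](S)) → 4
  σ[c<=3](ρ[w/u](γ[u; MIN(f)→c](S))) → 2
  S → 4
  (σ[c<=3](ρ[w/u](γ[u; MIN(f)→c](S))) ⋈[c=f] S) → 4
E2 row counts bottom-up:
  S → 4
  S → 4
  γ[u; MIN(f)→c](S) → 4
  ρ[w/u](γ[u; MIN(f)→c](S)) → 4
  σ[c<=3](ρ[w/u](γ[u; MIN(f)→c](S))) → 2
  (S ⋈[f=c] σ[c<=3](ρ[w/u](γ[u; MIN(f)→c](S)))) → 4
  π[w,c,f,a,u]((S ⋈[f=c] σ[c<=3](ρ[w/u](γ[u; MIN(f)→c](S))))) → 4

E1 and E2 produce the same multiset:
w | c | f | a | u
q | 1 | 1 | 8 | q
q | 1 | 1 | 8 | s
s | 1 | 1 | 8 | q
s | 1 | 1 | 8 | s

yes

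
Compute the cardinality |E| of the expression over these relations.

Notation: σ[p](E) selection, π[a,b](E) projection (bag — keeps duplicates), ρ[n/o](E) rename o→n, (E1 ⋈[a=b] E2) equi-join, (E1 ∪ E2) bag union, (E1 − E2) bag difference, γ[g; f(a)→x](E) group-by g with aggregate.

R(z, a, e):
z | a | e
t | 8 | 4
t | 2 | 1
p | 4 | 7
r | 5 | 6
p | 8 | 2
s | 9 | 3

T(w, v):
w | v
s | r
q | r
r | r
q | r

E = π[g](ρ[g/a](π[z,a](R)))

Row counts bottom-up:
  R → 6
  π[z,a](R) → 6
  ρ[g/a](π[z,a](R)) → 6
  π[g](ρ[g/a](π[z,a](R))) → 6

|E| = 6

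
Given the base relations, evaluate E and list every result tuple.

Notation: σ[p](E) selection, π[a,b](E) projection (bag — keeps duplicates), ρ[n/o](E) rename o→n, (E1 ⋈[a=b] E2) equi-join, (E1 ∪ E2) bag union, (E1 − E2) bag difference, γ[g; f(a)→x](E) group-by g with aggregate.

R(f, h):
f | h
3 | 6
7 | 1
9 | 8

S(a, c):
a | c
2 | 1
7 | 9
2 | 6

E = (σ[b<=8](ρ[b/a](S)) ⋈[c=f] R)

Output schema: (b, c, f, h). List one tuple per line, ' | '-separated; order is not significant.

Stepwise |·|:
  S → 3
  ρ[b/a](S) → 3
  σ[b<=8](ρ[b/a](S)) → 3
  R → 3
  (σ[b<=8](ρ[b/a](S)) ⋈[c=f] R) → 1

== RESULT ==
b | c | f | h
7 | 9 | 9 | 8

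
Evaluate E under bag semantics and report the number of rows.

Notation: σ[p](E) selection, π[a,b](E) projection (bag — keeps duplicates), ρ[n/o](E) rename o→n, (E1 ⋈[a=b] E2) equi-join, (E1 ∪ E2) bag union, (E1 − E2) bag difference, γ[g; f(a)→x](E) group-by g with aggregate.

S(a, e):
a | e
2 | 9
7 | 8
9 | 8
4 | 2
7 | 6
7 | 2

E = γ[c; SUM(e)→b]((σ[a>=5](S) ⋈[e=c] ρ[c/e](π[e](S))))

Stepwise |·|:
  S → 6
  σ[a>=5](S) → 4
  S → 6
  π[e](S) → 6
  ρ[c/e](π[e](S)) → 6
  (σ[a>=5](S) ⋈[e=c] ρ[c/e](π[e](S))) → 7
  γ[c; SUM(e)→b]((σ[a>=5](S) ⋈[e=c] ρ[c/e](π[e](S)))) → 3

|E| = 3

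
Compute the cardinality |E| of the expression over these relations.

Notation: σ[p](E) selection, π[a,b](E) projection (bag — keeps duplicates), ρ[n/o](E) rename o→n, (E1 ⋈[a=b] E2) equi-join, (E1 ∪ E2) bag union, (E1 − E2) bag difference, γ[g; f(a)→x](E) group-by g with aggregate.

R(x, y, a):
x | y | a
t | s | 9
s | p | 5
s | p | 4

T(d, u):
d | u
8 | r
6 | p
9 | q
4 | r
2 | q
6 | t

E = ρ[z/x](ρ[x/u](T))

Stepwise |·|:
  T → 6
  ρ[x/u](T) → 6
  ρ[z/x](ρ[x/u](T)) → 6

|E| = 6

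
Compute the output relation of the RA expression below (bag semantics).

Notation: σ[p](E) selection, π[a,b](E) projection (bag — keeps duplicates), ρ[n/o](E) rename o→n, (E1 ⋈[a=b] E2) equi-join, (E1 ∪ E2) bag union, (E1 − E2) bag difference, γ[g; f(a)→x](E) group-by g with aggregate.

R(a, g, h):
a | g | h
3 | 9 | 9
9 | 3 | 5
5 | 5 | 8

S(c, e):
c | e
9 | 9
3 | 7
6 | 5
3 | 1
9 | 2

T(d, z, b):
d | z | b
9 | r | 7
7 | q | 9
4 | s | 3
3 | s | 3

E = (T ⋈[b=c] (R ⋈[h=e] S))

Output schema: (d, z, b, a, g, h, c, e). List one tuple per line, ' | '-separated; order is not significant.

Row counts bottom-up:
  T → 4
  R → 3
  S → 5
  (R ⋈[h=e] S) → 2
  (T ⋈[b=c] (R ⋈[h=e] S)) → 1

== RESULT ==
d | z | b | a | g | h | c | e
7 | q | 9 | 3 | 9 | 9 | 9 | 9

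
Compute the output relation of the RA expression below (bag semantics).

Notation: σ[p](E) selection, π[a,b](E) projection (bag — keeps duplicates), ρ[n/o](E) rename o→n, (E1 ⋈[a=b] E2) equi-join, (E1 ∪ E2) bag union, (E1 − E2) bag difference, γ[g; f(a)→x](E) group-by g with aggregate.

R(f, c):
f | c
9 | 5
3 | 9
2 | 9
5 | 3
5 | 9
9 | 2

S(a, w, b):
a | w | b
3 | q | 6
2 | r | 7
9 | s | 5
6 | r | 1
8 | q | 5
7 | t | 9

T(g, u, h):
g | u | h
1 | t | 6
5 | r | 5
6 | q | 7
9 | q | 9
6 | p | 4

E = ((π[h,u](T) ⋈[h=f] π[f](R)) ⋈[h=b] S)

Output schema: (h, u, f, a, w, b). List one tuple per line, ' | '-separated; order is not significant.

Row counts bottom-up:
  T → 5
  π[h,u](T) → 5
  R → 6
  π[f](R) → 6
  (π[h,u](T) ⋈[h=f] π[f](R)) → 4
  S → 6
  ((π[h,u](T) ⋈[h=f] π[f](R)) ⋈[h=b] S) → 6

== RESULT ==
h | u | f | a | w | b
5 | r | 5 | 8 | q | 5
5 | r | 5 | 8 | q | 5
5 | r | 5 | 9 | s | 5
5 | r | 5 | 9 | s | 5
9 | q | 9 | 7 | t | 9
9 | q | 9 | 7 | t | 9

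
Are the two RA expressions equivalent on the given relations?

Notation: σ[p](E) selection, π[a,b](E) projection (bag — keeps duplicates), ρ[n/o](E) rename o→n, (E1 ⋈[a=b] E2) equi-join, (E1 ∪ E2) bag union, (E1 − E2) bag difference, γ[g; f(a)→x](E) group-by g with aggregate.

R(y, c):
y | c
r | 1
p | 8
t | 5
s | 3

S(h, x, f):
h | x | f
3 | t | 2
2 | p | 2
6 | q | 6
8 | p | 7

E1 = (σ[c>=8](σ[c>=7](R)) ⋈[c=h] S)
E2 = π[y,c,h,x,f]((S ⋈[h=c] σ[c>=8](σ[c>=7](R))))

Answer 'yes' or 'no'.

E1 per-node cardinality:
  R → 4
  σ[c>=7](R) → 1
  σ[c>=8](σ[c>=7](R)) → 1
  S → 4
  (σ[c>=8](σ[c>=7](R)) ⋈[c=h] S) → 1
E2 per-node cardinality:
  S → 4
  R → 4
  σ[c>=7](R) → 1
  σ[c>=8](σ[c>=7](R)) → 1
  (S ⋈[h=c] σ[c>=8](σ[c>=7](R))) → 1
  π[y,c,h,x,f]((S ⋈[h=c] σ[c>=8](σ[c>=7](R)))) → 1

E1 and E2 produce the same multiset:
y | c | h | x | f
p | 8 | 8 | p | 7

yes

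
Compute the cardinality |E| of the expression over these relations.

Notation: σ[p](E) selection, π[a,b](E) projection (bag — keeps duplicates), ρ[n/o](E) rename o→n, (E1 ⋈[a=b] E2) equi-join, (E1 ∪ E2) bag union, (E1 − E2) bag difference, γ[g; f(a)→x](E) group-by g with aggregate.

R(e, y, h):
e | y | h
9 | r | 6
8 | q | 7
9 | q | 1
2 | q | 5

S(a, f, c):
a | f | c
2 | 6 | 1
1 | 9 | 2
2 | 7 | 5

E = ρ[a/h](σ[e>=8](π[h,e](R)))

Subexpression sizes:
  R → 4
  π[h,e](R) → 4
  σ[e>=8](π[h,e](R)) → 3
  ρ[a/h](σ[e>=8](π[h,e](R))) → 3

|E| = 3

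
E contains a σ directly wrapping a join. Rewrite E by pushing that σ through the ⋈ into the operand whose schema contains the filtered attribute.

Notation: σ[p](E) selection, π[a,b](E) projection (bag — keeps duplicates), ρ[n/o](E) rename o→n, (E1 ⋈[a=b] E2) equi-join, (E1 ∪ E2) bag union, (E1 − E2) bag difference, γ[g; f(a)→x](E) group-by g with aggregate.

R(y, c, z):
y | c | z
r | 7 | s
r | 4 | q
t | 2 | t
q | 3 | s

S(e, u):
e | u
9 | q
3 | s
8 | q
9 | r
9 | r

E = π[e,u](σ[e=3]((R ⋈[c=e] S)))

σ filters on e, owned by the right side.
E' = π[e,u]((R ⋈[c=e] σ[e=3](S)))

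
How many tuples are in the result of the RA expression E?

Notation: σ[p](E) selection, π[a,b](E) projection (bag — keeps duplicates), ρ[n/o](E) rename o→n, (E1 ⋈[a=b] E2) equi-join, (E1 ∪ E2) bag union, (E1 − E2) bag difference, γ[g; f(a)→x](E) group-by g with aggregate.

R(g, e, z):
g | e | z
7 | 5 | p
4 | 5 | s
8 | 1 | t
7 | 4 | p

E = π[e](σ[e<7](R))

Per-node cardinality:
  R → 4
  σ[e<7](R) → 4
  π[e](σ[e<7](R)) → 4

|E| = 4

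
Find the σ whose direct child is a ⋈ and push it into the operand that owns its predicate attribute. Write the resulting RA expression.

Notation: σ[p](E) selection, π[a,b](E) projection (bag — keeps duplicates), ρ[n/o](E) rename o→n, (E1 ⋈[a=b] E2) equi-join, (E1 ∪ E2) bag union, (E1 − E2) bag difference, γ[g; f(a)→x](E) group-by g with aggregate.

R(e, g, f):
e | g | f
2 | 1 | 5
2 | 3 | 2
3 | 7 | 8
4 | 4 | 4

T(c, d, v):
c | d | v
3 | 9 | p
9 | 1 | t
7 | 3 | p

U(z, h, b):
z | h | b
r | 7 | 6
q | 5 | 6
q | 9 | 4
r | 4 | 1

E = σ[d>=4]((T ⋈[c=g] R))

σ filters on d, owned by the left side.
E' = (σ[d>=4](T) ⋈[c=g] R)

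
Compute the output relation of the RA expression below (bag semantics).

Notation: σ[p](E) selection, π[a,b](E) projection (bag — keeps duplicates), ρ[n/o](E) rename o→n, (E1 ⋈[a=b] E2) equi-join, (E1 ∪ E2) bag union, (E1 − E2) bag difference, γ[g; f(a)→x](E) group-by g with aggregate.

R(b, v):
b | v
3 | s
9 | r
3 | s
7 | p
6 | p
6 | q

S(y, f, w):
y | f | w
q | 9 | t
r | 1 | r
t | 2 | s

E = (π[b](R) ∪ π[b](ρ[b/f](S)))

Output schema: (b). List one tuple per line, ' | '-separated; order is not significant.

Row counts bottom-up:
  R → 6
  π[b](R) → 6
  S → 3
  ρ[b/f](S) → 3
  π[b](ρ[b/f](S)) → 3
  (π[b](R) ∪ π[b](ρ[b/f](S))) → 9

== RESULT ==
b
1
2
3
3
6
6
7
9
9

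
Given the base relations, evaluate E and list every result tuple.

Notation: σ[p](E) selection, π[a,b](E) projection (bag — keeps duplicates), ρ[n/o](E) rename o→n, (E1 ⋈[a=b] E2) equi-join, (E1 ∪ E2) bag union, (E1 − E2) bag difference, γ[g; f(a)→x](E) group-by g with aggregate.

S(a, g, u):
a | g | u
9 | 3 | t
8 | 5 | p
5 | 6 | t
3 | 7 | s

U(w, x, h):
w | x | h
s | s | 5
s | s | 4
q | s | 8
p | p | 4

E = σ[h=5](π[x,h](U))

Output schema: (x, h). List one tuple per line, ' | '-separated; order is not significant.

Subexpression sizes:
  U → 4
  π[x,h](U) → 4
  σ[h=5](π[x,h](U)) → 1

== RESULT ==
x | h
s | 5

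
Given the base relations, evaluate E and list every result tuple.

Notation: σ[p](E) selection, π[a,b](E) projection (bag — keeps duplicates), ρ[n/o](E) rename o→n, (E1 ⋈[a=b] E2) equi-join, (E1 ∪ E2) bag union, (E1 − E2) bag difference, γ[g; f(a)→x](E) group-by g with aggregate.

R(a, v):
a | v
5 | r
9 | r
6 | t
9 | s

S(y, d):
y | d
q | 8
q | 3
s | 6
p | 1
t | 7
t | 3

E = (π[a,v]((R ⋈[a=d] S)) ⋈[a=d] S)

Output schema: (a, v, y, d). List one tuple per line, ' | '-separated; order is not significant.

Per-node cardinality:
  R → 4
  S → 6
  (R ⋈[a=d] S) → 1
  π[a,v]((R ⋈[a=d] S)) → 1
  S → 6
  (π[a,v]((R ⋈[a=d] S)) ⋈[a=d] S) → 1

== RESULT ==
a | v | y | d
6 | t | s | 6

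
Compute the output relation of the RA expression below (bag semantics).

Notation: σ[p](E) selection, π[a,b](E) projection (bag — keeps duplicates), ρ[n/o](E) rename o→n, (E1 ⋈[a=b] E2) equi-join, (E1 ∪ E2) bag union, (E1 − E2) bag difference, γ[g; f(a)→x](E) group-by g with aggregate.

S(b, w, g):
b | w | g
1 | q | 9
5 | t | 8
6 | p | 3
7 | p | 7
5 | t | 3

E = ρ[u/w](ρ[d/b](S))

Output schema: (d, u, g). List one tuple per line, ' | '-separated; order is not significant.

Subexpression sizes:
  S → 5
  ρ[d/b](S) → 5
  ρ[u/w](ρ[d/b](S)) → 5

== RESULT ==
d | u | g
1 | q | 9
5 | t | 3
5 | t | 8
6 | p | 3
7 | p | 7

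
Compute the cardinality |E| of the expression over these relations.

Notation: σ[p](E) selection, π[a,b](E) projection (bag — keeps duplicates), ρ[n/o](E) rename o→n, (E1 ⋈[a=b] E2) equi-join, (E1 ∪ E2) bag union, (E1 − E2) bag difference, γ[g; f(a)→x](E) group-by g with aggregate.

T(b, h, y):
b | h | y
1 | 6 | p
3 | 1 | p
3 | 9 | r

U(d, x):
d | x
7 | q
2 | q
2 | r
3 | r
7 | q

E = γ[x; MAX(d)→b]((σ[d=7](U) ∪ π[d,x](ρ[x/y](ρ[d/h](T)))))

Stepwise |·|:
  U → 5
  σ[d=7](U) → 2
  T → 3
  ρ[d/h](T) → 3
  ρ[x/y](ρ[d/h](T)) → 3
  π[d,x](ρ[x/y](ρ[d/h](T))) → 3
  (σ[d=7](U) ∪ π[d,x](ρ[x/y](ρ[d/h](T)))) → 5
  γ[x; MAX(d)→b]((σ[d=7](U) ∪ π[d,x](ρ[x/y](ρ[d/h](T))))) → 3

|E| = 3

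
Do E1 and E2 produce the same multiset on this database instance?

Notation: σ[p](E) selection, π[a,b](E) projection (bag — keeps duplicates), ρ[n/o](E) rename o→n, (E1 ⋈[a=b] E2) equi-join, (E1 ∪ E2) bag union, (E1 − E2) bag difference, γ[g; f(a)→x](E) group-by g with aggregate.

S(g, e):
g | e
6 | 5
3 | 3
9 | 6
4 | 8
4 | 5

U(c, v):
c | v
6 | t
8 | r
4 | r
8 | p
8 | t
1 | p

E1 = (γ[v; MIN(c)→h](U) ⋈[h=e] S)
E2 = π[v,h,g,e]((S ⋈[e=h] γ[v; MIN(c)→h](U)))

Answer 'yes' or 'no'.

E1 per-node cardinality:
  U → 6
  γ[v; MIN(c)→h](U) → 3
  S → 5
  (γ[v; MIN(c)→h](U) ⋈[h=e] S) → 1
E2 per-node cardinality:
  S → 5
  U → 6
  γ[v; MIN(c)→h](U) → 3
  (S ⋈[e=h] γ[v; MIN(c)→h](U)) → 1
  π[v,h,g,e]((S ⋈[e=h] γ[v; MIN(c)→h](U))) → 1

E1 and E2 produce the same multiset:
v | h | g | e
t | 6 | 9 | 6

yes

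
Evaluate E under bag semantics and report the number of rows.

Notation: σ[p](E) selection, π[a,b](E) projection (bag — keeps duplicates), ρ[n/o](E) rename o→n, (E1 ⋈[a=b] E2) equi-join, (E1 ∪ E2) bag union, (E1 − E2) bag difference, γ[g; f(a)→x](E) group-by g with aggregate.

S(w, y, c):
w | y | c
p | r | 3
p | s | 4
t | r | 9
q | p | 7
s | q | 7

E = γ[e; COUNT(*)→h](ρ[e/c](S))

Subexpression sizes:
  S → 5
  ρ[e/c](S) → 5
  γ[e; COUNT(*)→h](ρ[e/c](S)) → 4

|E| = 4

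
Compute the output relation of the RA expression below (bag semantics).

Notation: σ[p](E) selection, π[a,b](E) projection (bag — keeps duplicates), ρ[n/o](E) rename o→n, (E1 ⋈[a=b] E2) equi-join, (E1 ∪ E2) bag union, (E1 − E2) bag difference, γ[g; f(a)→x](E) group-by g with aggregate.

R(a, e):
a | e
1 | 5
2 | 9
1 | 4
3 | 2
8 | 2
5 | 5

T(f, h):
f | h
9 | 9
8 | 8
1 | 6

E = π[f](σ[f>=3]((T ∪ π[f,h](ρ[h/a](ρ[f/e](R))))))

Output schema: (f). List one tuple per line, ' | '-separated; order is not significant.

Row counts bottom-up:
  T → 3
  R → 6
  ρ[f/e](R) → 6
  ρ[h/a](ρ[f/e](R)) → 6
  π[f,h](ρ[h/a](ρ[f/e](R))) → 6
  (T ∪ π[f,h](ρ[h/a](ρ[f/e](R)))) → 9
  σ[f>=3]((T ∪ π[f,h](ρ[h/a](ρ[f/e](R))))) → 6
  π[f](σ[f>=3]((T ∪ π[f,h](ρ[h/a](ρ[f/e](R)))))) → 6

== RESULT ==
f
4
5
5
8
9
9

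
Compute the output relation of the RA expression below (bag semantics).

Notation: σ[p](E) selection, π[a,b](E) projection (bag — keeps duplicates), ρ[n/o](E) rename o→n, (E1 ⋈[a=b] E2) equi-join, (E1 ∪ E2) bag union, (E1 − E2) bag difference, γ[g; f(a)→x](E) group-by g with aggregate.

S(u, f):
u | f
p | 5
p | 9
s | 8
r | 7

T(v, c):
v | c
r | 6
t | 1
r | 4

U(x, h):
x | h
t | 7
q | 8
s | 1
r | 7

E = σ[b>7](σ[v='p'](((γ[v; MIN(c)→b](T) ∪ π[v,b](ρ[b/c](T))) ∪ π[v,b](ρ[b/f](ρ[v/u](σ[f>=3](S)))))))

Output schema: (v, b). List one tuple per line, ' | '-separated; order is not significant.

Row counts bottom-up:
  T → 3
  γ[v; MIN(c)→b](T) → 2
  T → 3
  ρ[b/c](T) → 3
  π[v,b](ρ[b/c](T)) → 3
  (γ[v; MIN(c)→b](T) ∪ π[v,b](ρ[b/c](T))) → 5
  S → 4
  σ[f>=3](S) → 4
  ρ[v/u](σ[f>=3](S)) → 4
  ρ[b/f](ρ[v/u](σ[f>=3](S))) → 4
  π[v,b](ρ[b/f](ρ[v/u](σ[f>=3](S)))) → 4
  ((γ[v; MIN(c)→b](T) ∪ π[v,b](ρ[b/c](T))) ∪ π[v,b](ρ[b/f](ρ[v/u](σ[f>=3](S))))) → 9
  σ[v='p'](((γ[v; MIN(c)→b](T) ∪ π[v,b](ρ[b/c](T))) ∪ π[v,b](ρ[b/f](ρ[v/u](σ[f>=3](S)))))) → 2
  σ[b>7](σ[v='p'](((γ[v; MIN(c)→b](T) ∪ π[v,b](ρ[b/c](T))) ∪ π[v,b](ρ[b/f](ρ[v/u](σ[f>=3](S))))))) → 1

== RESULT ==
v | b
p | 9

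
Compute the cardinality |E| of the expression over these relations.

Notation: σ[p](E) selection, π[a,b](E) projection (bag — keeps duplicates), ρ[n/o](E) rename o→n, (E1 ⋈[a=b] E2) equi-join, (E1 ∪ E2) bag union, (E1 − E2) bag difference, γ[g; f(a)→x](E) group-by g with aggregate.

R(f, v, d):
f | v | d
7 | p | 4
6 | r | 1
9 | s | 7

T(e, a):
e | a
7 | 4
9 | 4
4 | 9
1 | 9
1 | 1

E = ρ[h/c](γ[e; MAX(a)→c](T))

Stepwise |·|:
  T → 5
  γ[e; MAX(a)→c](T) → 4
  ρ[h/c](γ[e; MAX(a)→c](T)) → 4

|E| = 4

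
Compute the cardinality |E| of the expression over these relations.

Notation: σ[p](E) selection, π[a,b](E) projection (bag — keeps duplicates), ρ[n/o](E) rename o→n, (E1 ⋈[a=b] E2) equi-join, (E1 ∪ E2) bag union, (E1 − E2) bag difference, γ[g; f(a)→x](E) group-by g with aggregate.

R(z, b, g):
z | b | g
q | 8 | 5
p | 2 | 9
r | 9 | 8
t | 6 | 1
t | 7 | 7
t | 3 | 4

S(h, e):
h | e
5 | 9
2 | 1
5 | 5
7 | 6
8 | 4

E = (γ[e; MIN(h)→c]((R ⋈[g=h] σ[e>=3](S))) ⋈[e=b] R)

Stepwise |·|:
  R → 6
  S → 5
  σ[e>=3](S) → 4
  (R ⋈[g=h] σ[e>=3](S)) → 4
  γ[e; MIN(h)→c]((R ⋈[g=h] σ[e>=3](S))) → 4
  R → 6
  (γ[e; MIN(h)→c]((R ⋈[g=h] σ[e>=3](S))) ⋈[e=b] R) → 2

|E| = 2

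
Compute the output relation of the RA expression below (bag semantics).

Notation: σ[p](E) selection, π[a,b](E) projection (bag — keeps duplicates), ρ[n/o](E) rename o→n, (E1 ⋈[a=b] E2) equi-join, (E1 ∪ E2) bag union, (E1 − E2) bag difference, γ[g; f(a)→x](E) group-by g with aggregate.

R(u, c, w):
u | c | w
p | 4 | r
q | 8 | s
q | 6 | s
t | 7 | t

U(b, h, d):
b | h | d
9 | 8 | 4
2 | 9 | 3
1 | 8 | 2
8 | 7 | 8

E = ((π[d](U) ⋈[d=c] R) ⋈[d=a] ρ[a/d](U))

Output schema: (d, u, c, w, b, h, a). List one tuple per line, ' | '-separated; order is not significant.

Row counts bottom-up:
  U → 4
  π[d](U) → 4
  R → 4
  (π[d](U) ⋈[d=c] R) → 2
  U → 4
  ρ[a/d](U) → 4
  ((π[d](U) ⋈[d=c] R) ⋈[d=a] ρ[a/d](U)) → 2

== RESULT ==
d | u | c | w | b | h | a
4 | p | 4 | r | 9 | 8 | 4
8 | q | 8 | s | 8 | 7 | 8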